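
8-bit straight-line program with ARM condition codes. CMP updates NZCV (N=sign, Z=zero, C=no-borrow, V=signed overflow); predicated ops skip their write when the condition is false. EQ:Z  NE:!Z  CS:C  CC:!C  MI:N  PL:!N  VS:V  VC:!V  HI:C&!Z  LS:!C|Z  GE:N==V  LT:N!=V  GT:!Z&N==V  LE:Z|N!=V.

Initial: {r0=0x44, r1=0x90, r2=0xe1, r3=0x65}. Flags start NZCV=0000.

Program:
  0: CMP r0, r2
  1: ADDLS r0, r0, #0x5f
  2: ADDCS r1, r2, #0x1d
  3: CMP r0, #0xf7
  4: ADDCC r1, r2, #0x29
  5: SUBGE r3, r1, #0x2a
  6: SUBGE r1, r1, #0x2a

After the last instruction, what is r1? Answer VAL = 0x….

0: ✓ CMP  NZCV=0000
1: ✓ ADDLS  r0←0xa3
2: · ADDCS
3: ✓ CMP  NZCV=1000
4: ✓ ADDCC  r1←0x0a
5: · SUBGE
6: · SUBGE

VAL = 0x0a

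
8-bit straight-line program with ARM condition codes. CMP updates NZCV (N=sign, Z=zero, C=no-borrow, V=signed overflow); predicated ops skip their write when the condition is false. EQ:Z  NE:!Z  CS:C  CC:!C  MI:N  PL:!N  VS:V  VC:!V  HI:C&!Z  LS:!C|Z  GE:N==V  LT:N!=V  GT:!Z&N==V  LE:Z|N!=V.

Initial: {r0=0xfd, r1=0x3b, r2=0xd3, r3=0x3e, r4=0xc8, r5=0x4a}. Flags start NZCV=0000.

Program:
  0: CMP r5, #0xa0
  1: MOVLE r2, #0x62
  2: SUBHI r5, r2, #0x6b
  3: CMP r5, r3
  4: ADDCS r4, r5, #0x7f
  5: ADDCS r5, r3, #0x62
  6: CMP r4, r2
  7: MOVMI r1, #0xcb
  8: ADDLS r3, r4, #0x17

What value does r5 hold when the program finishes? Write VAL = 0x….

VAL = 0xa0

[0] flags=1001 → (cmp)
[1] flags=1001 LE?F → skip
[2] flags=1001 HI?F → skip
[3] flags=0010 → (cmp)
[4] flags=0010 CS?T → r4=0xc9
[5] flags=0010 CS?T → r5=0xa0
[6] flags=1000 → (cmp)
[7] flags=1000 MI?T → r1=0xcb
[8] flags=1000 LS?T → r3=0xe0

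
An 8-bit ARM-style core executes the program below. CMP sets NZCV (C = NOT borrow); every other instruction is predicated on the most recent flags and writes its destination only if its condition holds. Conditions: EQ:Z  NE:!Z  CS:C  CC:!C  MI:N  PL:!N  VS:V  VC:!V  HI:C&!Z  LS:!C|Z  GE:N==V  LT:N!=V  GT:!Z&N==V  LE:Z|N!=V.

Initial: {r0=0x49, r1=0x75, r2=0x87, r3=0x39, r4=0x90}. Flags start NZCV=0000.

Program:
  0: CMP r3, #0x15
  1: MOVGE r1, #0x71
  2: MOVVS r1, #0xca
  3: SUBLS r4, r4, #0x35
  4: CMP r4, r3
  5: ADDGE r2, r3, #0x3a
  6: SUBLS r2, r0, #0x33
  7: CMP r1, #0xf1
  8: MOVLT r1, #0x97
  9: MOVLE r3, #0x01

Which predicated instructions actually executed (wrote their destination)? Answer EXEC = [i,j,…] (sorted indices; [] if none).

[0] flags=0010 → (cmp)
[1] flags=0010 GE?T → r1=0x71
[2] flags=0010 VS?F → skip
[3] flags=0010 LS?F → skip
[4] flags=0011 → (cmp)
[5] flags=0011 GE?F → skip
[6] flags=0011 LS?F → skip
[7] flags=1001 → (cmp)
[8] flags=1001 LT?F → skip
[9] flags=1001 LE?F → skip

EXEC = [1]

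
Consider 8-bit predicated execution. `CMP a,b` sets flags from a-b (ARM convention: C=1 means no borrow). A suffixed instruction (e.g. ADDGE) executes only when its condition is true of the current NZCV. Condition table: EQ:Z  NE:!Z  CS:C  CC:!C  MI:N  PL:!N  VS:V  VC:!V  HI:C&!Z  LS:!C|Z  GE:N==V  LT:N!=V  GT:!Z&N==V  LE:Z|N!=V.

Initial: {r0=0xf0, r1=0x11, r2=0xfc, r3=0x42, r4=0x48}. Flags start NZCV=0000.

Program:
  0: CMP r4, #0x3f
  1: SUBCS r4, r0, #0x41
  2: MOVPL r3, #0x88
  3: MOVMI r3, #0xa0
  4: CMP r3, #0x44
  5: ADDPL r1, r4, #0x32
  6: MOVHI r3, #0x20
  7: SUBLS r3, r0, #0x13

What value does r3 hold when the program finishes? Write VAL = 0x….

0: ✓ CMP  NZCV=0010
1: ✓ SUBCS  r4←0xaf
2: ✓ MOVPL  r3←0x88
3: · MOVMI
4: ✓ CMP  NZCV=0011
5: ✓ ADDPL  r1←0xe1
6: ✓ MOVHI  r3←0x20
7: · SUBLS

VAL = 0x20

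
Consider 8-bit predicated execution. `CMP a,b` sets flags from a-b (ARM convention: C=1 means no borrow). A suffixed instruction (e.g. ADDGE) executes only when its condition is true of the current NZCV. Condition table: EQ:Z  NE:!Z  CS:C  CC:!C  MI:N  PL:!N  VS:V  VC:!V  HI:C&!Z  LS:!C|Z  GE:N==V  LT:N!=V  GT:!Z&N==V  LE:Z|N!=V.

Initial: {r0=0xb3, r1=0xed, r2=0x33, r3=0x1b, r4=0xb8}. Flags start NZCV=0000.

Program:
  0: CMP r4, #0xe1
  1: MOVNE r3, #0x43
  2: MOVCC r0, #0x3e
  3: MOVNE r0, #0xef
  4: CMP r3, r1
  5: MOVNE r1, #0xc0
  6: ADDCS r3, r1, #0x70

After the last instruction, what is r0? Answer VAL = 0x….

0: ✓ CMP  NZCV=1000
1: ✓ MOVNE  r3←0x43
2: ✓ MOVCC  r0←0x3e
3: ✓ MOVNE  r0←0xef
4: ✓ CMP  NZCV=0000
5: ✓ MOVNE  r1←0xc0
6: · ADDCS

VAL = 0xef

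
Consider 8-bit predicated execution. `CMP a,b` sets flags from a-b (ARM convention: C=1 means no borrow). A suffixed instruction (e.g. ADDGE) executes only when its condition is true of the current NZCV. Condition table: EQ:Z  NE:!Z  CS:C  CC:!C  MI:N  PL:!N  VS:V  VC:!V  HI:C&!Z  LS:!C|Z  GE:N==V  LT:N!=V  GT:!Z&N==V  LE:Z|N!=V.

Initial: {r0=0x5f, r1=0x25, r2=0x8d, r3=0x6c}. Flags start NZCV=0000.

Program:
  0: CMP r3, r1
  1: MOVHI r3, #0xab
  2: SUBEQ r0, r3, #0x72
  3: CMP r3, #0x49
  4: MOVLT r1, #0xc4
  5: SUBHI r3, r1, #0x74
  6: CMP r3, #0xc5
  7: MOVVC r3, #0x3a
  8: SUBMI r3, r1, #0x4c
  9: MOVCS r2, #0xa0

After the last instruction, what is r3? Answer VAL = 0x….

0: ✓ CMP  NZCV=0010
1: ✓ MOVHI  r3←0xab
2: · SUBEQ
3: ✓ CMP  NZCV=0011
4: ✓ MOVLT  r1←0xc4
5: ✓ SUBHI  r3←0x50
6: ✓ CMP  NZCV=1001
7: · MOVVC
8: ✓ SUBMI  r3←0x78
9: · MOVCS

VAL = 0x78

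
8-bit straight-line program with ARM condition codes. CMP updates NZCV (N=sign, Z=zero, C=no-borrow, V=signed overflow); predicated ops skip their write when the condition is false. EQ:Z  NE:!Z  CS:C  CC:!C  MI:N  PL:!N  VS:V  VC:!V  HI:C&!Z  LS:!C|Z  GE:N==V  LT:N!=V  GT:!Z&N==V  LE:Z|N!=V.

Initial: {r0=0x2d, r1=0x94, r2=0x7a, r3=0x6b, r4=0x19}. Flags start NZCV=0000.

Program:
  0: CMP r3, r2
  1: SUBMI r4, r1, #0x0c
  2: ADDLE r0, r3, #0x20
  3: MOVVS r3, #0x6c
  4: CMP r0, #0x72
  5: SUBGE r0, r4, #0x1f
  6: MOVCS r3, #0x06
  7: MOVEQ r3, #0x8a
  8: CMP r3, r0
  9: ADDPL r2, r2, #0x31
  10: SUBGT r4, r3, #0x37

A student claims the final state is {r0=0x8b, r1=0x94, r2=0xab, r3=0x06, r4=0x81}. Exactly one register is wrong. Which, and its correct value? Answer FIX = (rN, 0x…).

FIX = (r4, 0xcf)

[0] flags=1000 → (cmp)
[1] flags=1000 MI?T → r4=0x88
[2] flags=1000 LE?T → r0=0x8b
[3] flags=1000 VS?F → skip
[4] flags=0011 → (cmp)
[5] flags=0011 GE?F → skip
[6] flags=0011 CS?T → r3=0x06
[7] flags=0011 EQ?F → skip
[8] flags=0000 → (cmp)
[9] flags=0000 PL?T → r2=0xab
[10] flags=0000 GT?T → r4=0xcf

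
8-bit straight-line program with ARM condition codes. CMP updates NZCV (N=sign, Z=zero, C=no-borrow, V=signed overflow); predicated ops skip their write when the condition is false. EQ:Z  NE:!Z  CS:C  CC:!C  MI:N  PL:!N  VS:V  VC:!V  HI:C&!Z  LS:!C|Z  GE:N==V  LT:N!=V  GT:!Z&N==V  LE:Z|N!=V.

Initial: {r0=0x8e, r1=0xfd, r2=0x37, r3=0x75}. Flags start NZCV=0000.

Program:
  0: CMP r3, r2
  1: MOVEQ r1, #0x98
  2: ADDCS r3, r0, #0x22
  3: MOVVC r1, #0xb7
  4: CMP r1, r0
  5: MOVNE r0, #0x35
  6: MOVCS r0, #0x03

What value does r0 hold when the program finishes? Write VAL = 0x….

VAL = 0x03

[0] flags=0010 → (cmp)
[1] flags=0010 EQ?F → skip
[2] flags=0010 CS?T → r3=0xb0
[3] flags=0010 VC?T → r1=0xb7
[4] flags=0010 → (cmp)
[5] flags=0010 NE?T → r0=0x35
[6] flags=0010 CS?T → r0=0x03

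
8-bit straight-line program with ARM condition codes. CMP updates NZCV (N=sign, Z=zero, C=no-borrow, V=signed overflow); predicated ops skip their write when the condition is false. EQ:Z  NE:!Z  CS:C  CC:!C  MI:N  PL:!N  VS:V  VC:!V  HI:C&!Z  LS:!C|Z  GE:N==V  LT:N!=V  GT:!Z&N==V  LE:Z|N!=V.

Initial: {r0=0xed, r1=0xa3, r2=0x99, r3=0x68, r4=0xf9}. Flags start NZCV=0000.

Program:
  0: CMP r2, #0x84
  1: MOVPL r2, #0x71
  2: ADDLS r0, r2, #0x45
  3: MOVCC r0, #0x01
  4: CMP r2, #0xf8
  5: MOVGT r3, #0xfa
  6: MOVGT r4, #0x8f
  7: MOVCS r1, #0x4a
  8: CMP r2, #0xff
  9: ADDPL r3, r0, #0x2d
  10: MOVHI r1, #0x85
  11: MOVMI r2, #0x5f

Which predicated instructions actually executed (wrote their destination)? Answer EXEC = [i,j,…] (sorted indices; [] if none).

EXEC = [1,5,6,9]

[0] flags=0010 → (cmp)
[1] flags=0010 PL?T → r2=0x71
[2] flags=0010 LS?F → skip
[3] flags=0010 CC?F → skip
[4] flags=0000 → (cmp)
[5] flags=0000 GT?T → r3=0xfa
[6] flags=0000 GT?T → r4=0x8f
[7] flags=0000 CS?F → skip
[8] flags=0000 → (cmp)
[9] flags=0000 PL?T → r3=0x1a
[10] flags=0000 HI?F → skip
[11] flags=0000 MI?F → skip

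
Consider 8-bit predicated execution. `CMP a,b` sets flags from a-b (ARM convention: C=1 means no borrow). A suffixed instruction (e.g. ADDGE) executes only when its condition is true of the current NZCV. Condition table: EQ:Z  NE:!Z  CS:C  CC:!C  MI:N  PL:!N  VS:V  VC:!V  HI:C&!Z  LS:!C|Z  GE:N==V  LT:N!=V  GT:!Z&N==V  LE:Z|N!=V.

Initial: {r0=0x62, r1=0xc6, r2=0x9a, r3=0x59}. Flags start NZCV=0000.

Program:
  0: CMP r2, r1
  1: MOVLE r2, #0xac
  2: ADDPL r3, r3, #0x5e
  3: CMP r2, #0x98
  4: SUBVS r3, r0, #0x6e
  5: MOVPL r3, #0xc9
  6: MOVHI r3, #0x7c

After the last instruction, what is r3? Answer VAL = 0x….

VAL = 0x7c

[0] flags=1000 → (cmp)
[1] flags=1000 LE?T → r2=0xac
[2] flags=1000 PL?F → skip
[3] flags=0010 → (cmp)
[4] flags=0010 VS?F → skip
[5] flags=0010 PL?T → r3=0xc9
[6] flags=0010 HI?T → r3=0x7c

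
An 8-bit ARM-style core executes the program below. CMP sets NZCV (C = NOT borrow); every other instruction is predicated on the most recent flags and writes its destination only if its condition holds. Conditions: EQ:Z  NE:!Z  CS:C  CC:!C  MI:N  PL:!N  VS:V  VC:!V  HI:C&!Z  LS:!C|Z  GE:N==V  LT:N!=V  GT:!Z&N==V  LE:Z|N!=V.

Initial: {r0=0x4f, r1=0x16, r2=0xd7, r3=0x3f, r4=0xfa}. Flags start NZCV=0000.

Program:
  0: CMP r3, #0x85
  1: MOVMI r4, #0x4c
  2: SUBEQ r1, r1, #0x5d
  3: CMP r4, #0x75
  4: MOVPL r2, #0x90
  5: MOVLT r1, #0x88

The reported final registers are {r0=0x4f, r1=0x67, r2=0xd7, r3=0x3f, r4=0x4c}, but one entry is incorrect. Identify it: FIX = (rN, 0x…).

[0] flags=1001 → (cmp)
[1] flags=1001 MI?T → r4=0x4c
[2] flags=1001 EQ?F → skip
[3] flags=1000 → (cmp)
[4] flags=1000 PL?F → skip
[5] flags=1000 LT?T → r1=0x88

FIX = (r1, 0x88)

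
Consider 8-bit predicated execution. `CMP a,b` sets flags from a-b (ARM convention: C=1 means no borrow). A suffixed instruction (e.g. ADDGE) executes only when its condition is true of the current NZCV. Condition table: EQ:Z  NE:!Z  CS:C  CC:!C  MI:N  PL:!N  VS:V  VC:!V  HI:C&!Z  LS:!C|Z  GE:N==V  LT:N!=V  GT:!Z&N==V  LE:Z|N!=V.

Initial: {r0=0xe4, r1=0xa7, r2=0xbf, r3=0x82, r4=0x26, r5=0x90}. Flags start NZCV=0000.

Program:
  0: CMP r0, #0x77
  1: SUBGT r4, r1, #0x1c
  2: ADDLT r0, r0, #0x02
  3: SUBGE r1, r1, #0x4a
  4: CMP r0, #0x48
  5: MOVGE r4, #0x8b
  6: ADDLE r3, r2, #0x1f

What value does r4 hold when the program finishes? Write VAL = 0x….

0: ✓ CMP  NZCV=0011
1: · SUBGT
2: ✓ ADDLT  r0←0xe6
3: · SUBGE
4: ✓ CMP  NZCV=1010
5: · MOVGE
6: ✓ ADDLE  r3←0xde

VAL = 0x26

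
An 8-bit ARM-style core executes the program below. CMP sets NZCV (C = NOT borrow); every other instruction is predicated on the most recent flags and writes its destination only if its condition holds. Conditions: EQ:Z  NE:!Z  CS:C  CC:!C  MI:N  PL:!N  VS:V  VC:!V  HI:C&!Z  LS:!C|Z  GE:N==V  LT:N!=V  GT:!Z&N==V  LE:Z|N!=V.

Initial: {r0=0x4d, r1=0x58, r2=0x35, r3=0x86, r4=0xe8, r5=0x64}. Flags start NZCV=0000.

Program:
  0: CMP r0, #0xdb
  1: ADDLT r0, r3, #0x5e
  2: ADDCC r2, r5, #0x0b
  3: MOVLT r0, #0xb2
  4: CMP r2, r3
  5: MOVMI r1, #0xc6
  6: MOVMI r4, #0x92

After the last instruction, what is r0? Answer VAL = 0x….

0: ✓ CMP  NZCV=0000
1: · ADDLT
2: ✓ ADDCC  r2←0x6f
3: · MOVLT
4: ✓ CMP  NZCV=1001
5: ✓ MOVMI  r1←0xc6
6: ✓ MOVMI  r4←0x92

VAL = 0x4d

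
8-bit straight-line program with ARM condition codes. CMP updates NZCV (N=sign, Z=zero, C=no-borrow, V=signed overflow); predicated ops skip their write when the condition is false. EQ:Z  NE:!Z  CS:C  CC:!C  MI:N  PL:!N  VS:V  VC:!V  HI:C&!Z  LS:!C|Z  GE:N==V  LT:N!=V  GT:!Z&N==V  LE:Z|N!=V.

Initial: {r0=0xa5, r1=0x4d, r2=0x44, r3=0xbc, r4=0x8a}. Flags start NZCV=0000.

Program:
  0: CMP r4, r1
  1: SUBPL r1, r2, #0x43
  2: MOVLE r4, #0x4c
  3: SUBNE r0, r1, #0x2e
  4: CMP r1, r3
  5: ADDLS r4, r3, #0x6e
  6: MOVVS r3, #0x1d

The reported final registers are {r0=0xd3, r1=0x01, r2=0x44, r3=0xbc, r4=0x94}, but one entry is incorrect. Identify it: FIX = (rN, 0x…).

0: ✓ CMP  NZCV=0011
1: ✓ SUBPL  r1←0x01
2: ✓ MOVLE  r4←0x4c
3: ✓ SUBNE  r0←0xd3
4: ✓ CMP  NZCV=0000
5: ✓ ADDLS  r4←0x2a
6: · MOVVS

FIX = (r4, 0x2a)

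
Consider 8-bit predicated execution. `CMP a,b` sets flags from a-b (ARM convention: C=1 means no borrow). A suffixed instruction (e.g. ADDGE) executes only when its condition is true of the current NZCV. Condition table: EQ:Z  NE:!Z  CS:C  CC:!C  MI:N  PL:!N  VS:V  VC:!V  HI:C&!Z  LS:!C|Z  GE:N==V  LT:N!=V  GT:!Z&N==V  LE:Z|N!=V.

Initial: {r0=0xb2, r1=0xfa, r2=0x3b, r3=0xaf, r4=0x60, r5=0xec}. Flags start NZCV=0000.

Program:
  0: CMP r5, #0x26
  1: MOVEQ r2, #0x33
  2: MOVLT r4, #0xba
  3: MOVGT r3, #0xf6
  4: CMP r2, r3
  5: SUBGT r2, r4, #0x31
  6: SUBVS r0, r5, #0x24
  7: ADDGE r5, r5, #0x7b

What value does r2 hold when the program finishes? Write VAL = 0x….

VAL = 0x89

0: ✓ CMP  NZCV=1010
1: · MOVEQ
2: ✓ MOVLT  r4←0xba
3: · MOVGT
4: ✓ CMP  NZCV=1001
5: ✓ SUBGT  r2←0x89
6: ✓ SUBVS  r0←0xc8
7: ✓ ADDGE  r5←0x67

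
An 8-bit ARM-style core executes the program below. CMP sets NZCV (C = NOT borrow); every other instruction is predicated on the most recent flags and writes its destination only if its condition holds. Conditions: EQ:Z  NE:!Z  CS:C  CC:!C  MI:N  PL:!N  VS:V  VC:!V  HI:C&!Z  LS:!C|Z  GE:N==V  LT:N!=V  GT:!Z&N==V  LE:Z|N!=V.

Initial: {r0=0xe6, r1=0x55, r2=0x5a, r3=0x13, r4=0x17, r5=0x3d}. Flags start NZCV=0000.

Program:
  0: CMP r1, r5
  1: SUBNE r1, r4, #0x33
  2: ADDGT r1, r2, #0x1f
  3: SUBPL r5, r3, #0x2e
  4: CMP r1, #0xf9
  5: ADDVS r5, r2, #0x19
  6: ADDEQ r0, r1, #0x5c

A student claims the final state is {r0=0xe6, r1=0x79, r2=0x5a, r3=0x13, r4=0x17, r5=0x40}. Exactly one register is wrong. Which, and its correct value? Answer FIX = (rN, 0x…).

0: ✓ CMP  NZCV=0010
1: ✓ SUBNE  r1←0xe4
2: ✓ ADDGT  r1←0x79
3: ✓ SUBPL  r5←0xe5
4: ✓ CMP  NZCV=1001
5: ✓ ADDVS  r5←0x73
6: · ADDEQ

FIX = (r5, 0x73)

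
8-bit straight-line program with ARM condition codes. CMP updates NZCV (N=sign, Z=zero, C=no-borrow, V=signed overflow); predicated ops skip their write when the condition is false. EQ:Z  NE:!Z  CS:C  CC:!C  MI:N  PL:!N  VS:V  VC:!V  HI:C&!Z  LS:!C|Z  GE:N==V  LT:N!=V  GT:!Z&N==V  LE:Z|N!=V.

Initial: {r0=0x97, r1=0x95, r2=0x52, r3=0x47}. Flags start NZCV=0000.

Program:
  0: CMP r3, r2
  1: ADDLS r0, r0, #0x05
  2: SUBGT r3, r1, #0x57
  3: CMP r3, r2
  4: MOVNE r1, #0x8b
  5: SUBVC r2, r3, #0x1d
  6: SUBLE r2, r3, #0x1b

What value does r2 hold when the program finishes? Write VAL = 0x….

VAL = 0x2c

0: ✓ CMP  NZCV=1000
1: ✓ ADDLS  r0←0x9c
2: · SUBGT
3: ✓ CMP  NZCV=1000
4: ✓ MOVNE  r1←0x8b
5: ✓ SUBVC  r2←0x2a
6: ✓ SUBLE  r2←0x2c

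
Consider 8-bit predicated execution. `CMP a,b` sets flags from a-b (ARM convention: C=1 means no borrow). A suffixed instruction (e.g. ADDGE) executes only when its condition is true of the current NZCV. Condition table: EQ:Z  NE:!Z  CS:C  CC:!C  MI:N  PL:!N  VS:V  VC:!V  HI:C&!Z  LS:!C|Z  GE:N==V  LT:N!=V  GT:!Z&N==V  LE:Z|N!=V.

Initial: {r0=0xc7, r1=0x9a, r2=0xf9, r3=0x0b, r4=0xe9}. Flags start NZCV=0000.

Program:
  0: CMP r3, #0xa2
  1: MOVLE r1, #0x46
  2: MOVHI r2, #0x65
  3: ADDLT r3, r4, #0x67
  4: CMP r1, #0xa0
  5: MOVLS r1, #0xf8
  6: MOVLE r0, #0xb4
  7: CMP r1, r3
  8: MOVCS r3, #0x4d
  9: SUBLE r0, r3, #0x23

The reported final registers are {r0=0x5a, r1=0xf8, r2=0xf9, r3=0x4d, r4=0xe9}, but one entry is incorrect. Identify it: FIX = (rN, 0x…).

0: ✓ CMP  NZCV=0000
1: · MOVLE
2: · MOVHI
3: · ADDLT
4: ✓ CMP  NZCV=1000
5: ✓ MOVLS  r1←0xf8
6: ✓ MOVLE  r0←0xb4
7: ✓ CMP  NZCV=1010
8: ✓ MOVCS  r3←0x4d
9: ✓ SUBLE  r0←0x2a

FIX = (r0, 0x2a)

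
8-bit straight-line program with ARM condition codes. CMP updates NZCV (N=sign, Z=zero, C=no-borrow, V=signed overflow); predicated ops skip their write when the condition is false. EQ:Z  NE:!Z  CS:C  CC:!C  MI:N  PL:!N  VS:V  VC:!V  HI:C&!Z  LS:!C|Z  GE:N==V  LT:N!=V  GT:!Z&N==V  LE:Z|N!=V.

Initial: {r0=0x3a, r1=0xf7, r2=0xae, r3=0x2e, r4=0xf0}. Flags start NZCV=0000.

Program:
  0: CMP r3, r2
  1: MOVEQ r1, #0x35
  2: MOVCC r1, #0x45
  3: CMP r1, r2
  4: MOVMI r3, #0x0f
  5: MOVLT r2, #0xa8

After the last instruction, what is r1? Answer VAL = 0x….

[0] flags=1001 → (cmp)
[1] flags=1001 EQ?F → skip
[2] flags=1001 CC?T → r1=0x45
[3] flags=1001 → (cmp)
[4] flags=1001 MI?T → r3=0x0f
[5] flags=1001 LT?F → skip

VAL = 0x45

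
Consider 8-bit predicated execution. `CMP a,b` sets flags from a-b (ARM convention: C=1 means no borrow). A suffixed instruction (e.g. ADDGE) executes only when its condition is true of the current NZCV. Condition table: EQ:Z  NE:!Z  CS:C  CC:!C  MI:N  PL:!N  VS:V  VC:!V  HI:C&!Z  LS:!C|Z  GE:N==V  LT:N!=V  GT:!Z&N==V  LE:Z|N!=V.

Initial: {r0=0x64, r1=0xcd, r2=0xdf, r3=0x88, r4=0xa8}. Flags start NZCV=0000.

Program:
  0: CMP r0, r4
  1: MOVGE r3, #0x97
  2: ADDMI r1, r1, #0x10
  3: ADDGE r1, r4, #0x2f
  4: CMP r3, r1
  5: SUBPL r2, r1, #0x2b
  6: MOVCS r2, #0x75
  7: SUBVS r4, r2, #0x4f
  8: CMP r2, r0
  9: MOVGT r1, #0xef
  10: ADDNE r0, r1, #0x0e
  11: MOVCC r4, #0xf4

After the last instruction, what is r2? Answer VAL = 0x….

[0] flags=1001 → (cmp)
[1] flags=1001 GE?T → r3=0x97
[2] flags=1001 MI?T → r1=0xdd
[3] flags=1001 GE?T → r1=0xd7
[4] flags=1000 → (cmp)
[5] flags=1000 PL?F → skip
[6] flags=1000 CS?F → skip
[7] flags=1000 VS?F → skip
[8] flags=0011 → (cmp)
[9] flags=0011 GT?F → skip
[10] flags=0011 NE?T → r0=0xe5
[11] flags=0011 CC?F → skip

VAL = 0xdf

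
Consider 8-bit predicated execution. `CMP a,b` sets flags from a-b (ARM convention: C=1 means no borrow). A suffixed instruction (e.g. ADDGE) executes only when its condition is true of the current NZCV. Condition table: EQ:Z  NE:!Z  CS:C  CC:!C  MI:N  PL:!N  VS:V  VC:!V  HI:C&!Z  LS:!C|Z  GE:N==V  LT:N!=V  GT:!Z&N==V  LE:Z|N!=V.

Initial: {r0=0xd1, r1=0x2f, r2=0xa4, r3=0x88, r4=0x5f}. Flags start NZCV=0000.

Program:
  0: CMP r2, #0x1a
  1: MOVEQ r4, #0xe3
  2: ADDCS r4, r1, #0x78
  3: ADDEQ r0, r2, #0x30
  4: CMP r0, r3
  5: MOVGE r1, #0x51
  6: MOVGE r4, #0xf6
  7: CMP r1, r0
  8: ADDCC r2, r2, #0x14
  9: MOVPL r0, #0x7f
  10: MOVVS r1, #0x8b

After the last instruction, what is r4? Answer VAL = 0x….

VAL = 0xf6

0: ✓ CMP  NZCV=1010
1: · MOVEQ
2: ✓ ADDCS  r4←0xa7
3: · ADDEQ
4: ✓ CMP  NZCV=0010
5: ✓ MOVGE  r1←0x51
6: ✓ MOVGE  r4←0xf6
7: ✓ CMP  NZCV=1001
8: ✓ ADDCC  r2←0xb8
9: · MOVPL
10: ✓ MOVVS  r1←0x8b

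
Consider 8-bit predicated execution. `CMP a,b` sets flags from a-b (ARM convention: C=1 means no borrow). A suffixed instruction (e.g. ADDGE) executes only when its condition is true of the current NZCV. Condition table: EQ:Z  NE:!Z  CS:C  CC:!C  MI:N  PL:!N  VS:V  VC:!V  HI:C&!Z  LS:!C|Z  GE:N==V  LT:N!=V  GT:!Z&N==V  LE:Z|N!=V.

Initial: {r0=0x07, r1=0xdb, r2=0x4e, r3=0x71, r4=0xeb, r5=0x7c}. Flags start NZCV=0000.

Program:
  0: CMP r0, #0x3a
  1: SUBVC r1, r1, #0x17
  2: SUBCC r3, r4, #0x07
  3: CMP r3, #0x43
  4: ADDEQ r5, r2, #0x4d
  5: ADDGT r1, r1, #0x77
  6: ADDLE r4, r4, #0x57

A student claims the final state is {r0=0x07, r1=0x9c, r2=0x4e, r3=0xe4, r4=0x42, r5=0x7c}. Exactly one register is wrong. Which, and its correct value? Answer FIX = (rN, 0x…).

0: ✓ CMP  NZCV=1000
1: ✓ SUBVC  r1←0xc4
2: ✓ SUBCC  r3←0xe4
3: ✓ CMP  NZCV=1010
4: · ADDEQ
5: · ADDGT
6: ✓ ADDLE  r4←0x42

FIX = (r1, 0xc4)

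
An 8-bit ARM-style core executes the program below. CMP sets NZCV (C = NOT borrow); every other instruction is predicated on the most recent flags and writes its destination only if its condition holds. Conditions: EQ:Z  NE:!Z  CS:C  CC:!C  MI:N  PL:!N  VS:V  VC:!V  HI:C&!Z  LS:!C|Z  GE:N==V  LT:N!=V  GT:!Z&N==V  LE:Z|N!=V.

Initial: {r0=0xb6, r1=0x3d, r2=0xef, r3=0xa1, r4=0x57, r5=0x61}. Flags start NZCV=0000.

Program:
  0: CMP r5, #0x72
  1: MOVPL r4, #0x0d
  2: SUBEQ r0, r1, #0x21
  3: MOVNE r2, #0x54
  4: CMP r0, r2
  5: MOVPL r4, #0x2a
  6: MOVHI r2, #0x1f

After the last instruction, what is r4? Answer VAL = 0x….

[0] flags=1000 → (cmp)
[1] flags=1000 PL?F → skip
[2] flags=1000 EQ?F → skip
[3] flags=1000 NE?T → r2=0x54
[4] flags=0011 → (cmp)
[5] flags=0011 PL?T → r4=0x2a
[6] flags=0011 HI?T → r2=0x1f

VAL = 0x2a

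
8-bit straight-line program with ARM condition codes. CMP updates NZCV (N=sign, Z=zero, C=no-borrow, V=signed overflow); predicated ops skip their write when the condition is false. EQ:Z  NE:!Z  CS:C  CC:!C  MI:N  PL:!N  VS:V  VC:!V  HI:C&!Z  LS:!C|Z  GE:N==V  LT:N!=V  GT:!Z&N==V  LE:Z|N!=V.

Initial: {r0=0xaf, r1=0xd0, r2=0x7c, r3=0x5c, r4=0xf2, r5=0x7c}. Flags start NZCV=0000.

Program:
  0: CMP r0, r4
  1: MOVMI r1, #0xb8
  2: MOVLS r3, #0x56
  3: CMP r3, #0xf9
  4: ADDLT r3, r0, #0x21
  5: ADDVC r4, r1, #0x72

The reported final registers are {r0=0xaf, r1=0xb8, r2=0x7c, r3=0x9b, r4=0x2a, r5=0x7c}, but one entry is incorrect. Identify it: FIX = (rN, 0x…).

FIX = (r3, 0x56)

[0] flags=1000 → (cmp)
[1] flags=1000 MI?T → r1=0xb8
[2] flags=1000 LS?T → r3=0x56
[3] flags=0000 → (cmp)
[4] flags=0000 LT?F → skip
[5] flags=0000 VC?T → r4=0x2a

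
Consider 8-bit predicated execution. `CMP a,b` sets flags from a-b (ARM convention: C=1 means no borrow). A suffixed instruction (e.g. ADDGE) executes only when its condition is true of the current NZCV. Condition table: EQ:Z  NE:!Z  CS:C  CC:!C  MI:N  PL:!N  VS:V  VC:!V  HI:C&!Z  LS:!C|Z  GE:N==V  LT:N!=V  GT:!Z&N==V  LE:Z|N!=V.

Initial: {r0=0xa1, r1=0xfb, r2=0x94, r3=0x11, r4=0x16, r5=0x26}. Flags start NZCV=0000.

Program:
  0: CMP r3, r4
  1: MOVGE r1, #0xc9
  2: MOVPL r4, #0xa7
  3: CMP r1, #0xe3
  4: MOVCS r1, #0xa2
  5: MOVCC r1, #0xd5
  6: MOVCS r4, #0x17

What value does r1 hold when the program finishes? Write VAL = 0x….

[0] flags=1000 → (cmp)
[1] flags=1000 GE?F → skip
[2] flags=1000 PL?F → skip
[3] flags=0010 → (cmp)
[4] flags=0010 CS?T → r1=0xa2
[5] flags=0010 CC?F → skip
[6] flags=0010 CS?T → r4=0x17

VAL = 0xa2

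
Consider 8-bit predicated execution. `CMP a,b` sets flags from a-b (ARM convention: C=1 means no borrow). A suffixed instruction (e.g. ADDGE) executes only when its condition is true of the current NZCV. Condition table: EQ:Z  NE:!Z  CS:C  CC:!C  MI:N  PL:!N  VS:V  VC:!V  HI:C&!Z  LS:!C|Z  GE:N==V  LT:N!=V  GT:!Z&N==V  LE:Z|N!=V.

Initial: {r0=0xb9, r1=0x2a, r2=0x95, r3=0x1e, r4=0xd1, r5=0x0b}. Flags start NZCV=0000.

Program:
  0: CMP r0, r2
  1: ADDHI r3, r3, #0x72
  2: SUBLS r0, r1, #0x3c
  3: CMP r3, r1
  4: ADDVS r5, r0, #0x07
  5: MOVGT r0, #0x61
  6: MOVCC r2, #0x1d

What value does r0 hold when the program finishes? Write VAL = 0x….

0: ✓ CMP  NZCV=0010
1: ✓ ADDHI  r3←0x90
2: · SUBLS
3: ✓ CMP  NZCV=0011
4: ✓ ADDVS  r5←0xc0
5: · MOVGT
6: · MOVCC

VAL = 0xb9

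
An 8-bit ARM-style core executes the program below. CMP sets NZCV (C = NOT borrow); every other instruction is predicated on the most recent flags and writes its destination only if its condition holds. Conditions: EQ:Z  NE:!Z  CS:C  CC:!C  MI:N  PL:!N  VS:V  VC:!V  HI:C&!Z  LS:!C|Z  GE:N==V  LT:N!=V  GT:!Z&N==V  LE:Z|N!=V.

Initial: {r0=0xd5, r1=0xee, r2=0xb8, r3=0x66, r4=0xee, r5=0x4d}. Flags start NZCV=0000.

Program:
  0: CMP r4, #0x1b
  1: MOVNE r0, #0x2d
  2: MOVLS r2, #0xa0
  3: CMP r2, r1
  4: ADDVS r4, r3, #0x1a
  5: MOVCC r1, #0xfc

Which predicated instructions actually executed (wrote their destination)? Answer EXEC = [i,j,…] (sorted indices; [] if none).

0: ✓ CMP  NZCV=1010
1: ✓ MOVNE  r0←0x2d
2: · MOVLS
3: ✓ CMP  NZCV=1000
4: · ADDVS
5: ✓ MOVCC  r1←0xfc

EXEC = [1,5]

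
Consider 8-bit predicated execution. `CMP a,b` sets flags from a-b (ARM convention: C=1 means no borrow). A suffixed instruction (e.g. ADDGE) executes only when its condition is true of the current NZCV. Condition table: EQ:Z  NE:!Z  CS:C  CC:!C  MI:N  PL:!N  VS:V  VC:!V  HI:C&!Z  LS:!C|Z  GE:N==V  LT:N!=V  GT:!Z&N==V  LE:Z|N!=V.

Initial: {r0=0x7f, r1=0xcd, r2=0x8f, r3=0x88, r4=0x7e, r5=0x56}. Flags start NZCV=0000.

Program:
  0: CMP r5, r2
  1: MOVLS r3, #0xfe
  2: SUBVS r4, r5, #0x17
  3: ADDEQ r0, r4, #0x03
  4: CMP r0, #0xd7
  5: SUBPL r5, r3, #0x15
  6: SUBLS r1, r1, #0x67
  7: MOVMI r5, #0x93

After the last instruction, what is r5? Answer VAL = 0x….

[0] flags=1001 → (cmp)
[1] flags=1001 LS?T → r3=0xfe
[2] flags=1001 VS?T → r4=0x3f
[3] flags=1001 EQ?F → skip
[4] flags=1001 → (cmp)
[5] flags=1001 PL?F → skip
[6] flags=1001 LS?T → r1=0x66
[7] flags=1001 MI?T → r5=0x93

VAL = 0x93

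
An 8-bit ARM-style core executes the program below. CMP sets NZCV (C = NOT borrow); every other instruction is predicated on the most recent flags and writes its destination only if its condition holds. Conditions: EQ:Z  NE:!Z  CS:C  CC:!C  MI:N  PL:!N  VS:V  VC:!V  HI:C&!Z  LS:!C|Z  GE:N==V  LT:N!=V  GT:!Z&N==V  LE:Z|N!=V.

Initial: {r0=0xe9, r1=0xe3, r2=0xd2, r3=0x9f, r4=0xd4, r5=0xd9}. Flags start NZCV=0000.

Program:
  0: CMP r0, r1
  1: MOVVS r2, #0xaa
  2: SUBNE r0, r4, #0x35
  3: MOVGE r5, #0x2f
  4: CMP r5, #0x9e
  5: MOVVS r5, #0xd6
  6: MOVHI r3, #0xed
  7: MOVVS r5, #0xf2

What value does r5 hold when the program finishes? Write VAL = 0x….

[0] flags=0010 → (cmp)
[1] flags=0010 VS?F → skip
[2] flags=0010 NE?T → r0=0x9f
[3] flags=0010 GE?T → r5=0x2f
[4] flags=1001 → (cmp)
[5] flags=1001 VS?T → r5=0xd6
[6] flags=1001 HI?F → skip
[7] flags=1001 VS?T → r5=0xf2

VAL = 0xf2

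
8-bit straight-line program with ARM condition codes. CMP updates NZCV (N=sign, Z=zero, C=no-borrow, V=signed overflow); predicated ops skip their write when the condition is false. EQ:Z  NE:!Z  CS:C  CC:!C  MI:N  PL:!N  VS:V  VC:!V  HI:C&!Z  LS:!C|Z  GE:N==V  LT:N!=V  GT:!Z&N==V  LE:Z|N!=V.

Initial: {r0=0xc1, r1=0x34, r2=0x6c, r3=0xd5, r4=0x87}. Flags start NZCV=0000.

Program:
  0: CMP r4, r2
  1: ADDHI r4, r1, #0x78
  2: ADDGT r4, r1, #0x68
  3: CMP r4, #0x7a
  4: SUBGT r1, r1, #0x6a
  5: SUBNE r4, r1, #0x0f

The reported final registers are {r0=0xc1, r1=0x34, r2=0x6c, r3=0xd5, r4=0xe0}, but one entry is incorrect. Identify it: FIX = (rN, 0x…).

FIX = (r4, 0x25)

0: ✓ CMP  NZCV=0011
1: ✓ ADDHI  r4←0xac
2: · ADDGT
3: ✓ CMP  NZCV=0011
4: · SUBGT
5: ✓ SUBNE  r4←0x25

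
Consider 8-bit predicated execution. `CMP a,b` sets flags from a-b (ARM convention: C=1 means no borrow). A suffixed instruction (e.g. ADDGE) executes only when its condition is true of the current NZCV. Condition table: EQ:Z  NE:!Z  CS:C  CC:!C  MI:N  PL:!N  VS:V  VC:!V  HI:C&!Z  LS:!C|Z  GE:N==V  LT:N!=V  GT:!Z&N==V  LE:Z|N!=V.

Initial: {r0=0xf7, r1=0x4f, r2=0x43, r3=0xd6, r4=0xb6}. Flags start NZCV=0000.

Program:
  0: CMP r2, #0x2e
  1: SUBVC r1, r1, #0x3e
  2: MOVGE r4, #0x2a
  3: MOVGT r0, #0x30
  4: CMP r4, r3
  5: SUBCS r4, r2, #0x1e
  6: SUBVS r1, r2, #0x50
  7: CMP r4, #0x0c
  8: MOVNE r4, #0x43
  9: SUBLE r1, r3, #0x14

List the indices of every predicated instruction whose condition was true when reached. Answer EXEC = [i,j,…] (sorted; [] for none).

EXEC = [1,2,3,8]

0: ✓ CMP  NZCV=0010
1: ✓ SUBVC  r1←0x11
2: ✓ MOVGE  r4←0x2a
3: ✓ MOVGT  r0←0x30
4: ✓ CMP  NZCV=0000
5: · SUBCS
6: · SUBVS
7: ✓ CMP  NZCV=0010
8: ✓ MOVNE  r4←0x43
9: · SUBLE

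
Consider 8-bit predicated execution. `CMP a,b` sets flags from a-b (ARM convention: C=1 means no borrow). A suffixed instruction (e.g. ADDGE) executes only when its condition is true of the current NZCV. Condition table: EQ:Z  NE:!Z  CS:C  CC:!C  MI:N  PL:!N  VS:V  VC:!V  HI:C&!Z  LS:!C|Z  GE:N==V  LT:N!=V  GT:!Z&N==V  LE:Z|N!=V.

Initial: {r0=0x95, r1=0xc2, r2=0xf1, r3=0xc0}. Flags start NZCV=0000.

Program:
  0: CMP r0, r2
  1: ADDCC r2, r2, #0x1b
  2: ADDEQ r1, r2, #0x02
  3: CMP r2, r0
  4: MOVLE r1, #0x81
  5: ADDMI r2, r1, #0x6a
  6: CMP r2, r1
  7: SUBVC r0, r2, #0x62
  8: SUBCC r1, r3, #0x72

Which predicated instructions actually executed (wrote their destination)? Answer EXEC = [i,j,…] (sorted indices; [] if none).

0: ✓ CMP  NZCV=1000
1: ✓ ADDCC  r2←0x0c
2: · ADDEQ
3: ✓ CMP  NZCV=0000
4: · MOVLE
5: · ADDMI
6: ✓ CMP  NZCV=0000
7: ✓ SUBVC  r0←0xaa
8: ✓ SUBCC  r1←0x4e

EXEC = [1,7,8]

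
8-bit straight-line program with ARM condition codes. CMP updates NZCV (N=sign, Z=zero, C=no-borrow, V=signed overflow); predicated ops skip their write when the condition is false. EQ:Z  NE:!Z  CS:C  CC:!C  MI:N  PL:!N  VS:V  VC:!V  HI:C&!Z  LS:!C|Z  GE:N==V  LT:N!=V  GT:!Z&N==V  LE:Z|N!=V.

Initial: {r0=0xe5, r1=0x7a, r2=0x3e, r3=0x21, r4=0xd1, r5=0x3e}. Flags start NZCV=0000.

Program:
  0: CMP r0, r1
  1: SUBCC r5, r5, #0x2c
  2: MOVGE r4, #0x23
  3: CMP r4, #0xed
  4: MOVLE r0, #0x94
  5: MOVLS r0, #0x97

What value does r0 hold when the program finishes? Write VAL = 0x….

[0] flags=0011 → (cmp)
[1] flags=0011 CC?F → skip
[2] flags=0011 GE?F → skip
[3] flags=1000 → (cmp)
[4] flags=1000 LE?T → r0=0x94
[5] flags=1000 LS?T → r0=0x97

VAL = 0x97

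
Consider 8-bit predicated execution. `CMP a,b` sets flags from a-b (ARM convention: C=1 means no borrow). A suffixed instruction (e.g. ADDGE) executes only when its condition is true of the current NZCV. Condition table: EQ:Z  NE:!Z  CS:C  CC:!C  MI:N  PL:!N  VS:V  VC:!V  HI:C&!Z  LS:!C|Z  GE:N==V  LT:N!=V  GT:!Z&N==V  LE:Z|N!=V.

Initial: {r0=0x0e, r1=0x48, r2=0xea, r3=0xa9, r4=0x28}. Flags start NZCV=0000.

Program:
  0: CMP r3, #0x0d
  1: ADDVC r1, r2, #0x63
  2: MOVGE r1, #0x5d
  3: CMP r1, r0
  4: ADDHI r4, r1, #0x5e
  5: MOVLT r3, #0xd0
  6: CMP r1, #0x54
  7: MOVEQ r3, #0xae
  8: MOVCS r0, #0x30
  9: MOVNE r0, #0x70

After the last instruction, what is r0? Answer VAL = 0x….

VAL = 0x70

0: ✓ CMP  NZCV=1010
1: ✓ ADDVC  r1←0x4d
2: · MOVGE
3: ✓ CMP  NZCV=0010
4: ✓ ADDHI  r4←0xab
5: · MOVLT
6: ✓ CMP  NZCV=1000
7: · MOVEQ
8: · MOVCS
9: ✓ MOVNE  r0←0x70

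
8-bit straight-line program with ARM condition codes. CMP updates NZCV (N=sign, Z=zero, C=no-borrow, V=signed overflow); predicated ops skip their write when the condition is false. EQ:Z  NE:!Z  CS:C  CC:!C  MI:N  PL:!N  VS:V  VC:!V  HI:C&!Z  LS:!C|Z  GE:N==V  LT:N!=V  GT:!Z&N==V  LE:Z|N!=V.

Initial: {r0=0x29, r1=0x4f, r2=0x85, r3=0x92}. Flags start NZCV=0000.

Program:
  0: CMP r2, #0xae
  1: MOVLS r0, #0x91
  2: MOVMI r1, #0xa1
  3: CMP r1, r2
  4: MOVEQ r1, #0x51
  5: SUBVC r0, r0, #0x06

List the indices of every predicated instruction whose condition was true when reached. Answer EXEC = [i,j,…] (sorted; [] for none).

0: ✓ CMP  NZCV=1000
1: ✓ MOVLS  r0←0x91
2: ✓ MOVMI  r1←0xa1
3: ✓ CMP  NZCV=0010
4: · MOVEQ
5: ✓ SUBVC  r0←0x8b

EXEC = [1,2,5]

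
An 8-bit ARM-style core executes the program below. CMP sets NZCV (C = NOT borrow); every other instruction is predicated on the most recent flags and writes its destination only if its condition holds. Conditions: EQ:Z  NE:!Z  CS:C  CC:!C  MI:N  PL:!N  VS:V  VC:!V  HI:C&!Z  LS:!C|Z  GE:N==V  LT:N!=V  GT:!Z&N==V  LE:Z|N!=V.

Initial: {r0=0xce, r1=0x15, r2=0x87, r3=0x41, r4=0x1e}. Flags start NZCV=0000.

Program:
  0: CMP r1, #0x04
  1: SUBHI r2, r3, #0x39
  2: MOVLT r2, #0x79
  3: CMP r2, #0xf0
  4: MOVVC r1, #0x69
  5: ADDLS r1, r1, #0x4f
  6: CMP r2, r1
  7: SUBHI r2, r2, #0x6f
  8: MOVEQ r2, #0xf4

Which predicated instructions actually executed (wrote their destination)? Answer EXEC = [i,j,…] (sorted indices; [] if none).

[0] flags=0010 → (cmp)
[1] flags=0010 HI?T → r2=0x08
[2] flags=0010 LT?F → skip
[3] flags=0000 → (cmp)
[4] flags=0000 VC?T → r1=0x69
[5] flags=0000 LS?T → r1=0xb8
[6] flags=0000 → (cmp)
[7] flags=0000 HI?F → skip
[8] flags=0000 EQ?F → skip

EXEC = [1,4,5]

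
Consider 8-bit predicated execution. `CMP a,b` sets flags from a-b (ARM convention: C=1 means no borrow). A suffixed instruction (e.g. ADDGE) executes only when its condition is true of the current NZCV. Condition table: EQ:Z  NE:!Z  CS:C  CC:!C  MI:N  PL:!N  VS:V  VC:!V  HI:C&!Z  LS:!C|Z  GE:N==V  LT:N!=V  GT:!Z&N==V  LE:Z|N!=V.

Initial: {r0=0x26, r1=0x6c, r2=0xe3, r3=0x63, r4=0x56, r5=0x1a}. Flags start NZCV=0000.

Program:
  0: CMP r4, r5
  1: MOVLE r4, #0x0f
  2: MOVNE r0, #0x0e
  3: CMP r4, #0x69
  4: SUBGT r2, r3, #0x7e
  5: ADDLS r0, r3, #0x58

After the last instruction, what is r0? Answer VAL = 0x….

VAL = 0xbb

[0] flags=0010 → (cmp)
[1] flags=0010 LE?F → skip
[2] flags=0010 NE?T → r0=0x0e
[3] flags=1000 → (cmp)
[4] flags=1000 GT?F → skip
[5] flags=1000 LS?T → r0=0xbb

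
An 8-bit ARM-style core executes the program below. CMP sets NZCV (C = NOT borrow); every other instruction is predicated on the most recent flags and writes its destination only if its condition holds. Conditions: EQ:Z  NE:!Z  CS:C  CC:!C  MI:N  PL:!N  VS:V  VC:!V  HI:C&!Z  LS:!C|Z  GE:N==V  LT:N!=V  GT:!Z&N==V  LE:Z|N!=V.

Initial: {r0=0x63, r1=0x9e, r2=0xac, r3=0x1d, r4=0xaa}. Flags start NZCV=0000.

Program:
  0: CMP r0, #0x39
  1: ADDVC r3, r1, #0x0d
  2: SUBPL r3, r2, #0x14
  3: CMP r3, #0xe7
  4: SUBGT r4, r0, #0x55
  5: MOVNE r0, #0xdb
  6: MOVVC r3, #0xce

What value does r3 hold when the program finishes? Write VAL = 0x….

[0] flags=0010 → (cmp)
[1] flags=0010 VC?T → r3=0xab
[2] flags=0010 PL?T → r3=0x98
[3] flags=1000 → (cmp)
[4] flags=1000 GT?F → skip
[5] flags=1000 NE?T → r0=0xdb
[6] flags=1000 VC?T → r3=0xce

VAL = 0xce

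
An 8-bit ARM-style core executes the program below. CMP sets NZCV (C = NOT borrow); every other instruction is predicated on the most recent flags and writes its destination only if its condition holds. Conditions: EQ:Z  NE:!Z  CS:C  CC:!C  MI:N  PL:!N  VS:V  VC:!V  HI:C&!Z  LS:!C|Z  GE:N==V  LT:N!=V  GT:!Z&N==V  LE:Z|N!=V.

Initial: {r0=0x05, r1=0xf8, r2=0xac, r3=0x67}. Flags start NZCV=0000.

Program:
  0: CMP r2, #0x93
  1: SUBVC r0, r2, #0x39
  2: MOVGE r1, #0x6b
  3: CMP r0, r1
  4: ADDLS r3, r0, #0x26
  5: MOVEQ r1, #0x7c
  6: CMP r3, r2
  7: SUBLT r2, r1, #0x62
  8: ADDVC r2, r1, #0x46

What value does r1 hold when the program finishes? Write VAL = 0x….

VAL = 0x6b

[0] flags=0010 → (cmp)
[1] flags=0010 VC?T → r0=0x73
[2] flags=0010 GE?T → r1=0x6b
[3] flags=0010 → (cmp)
[4] flags=0010 LS?F → skip
[5] flags=0010 EQ?F → skip
[6] flags=1001 → (cmp)
[7] flags=1001 LT?F → skip
[8] flags=1001 VC?F → skip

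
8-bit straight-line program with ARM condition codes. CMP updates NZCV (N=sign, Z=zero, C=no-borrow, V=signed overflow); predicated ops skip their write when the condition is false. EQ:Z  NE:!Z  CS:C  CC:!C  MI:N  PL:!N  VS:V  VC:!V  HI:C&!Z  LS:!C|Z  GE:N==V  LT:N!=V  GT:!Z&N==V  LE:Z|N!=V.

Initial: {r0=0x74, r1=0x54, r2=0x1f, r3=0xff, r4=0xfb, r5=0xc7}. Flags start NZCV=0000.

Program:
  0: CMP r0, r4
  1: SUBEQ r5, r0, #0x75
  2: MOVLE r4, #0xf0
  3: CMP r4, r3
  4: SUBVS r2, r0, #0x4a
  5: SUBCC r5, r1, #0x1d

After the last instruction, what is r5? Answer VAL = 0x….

VAL = 0x37

0: ✓ CMP  NZCV=0000
1: · SUBEQ
2: · MOVLE
3: ✓ CMP  NZCV=1000
4: · SUBVS
5: ✓ SUBCC  r5←0x37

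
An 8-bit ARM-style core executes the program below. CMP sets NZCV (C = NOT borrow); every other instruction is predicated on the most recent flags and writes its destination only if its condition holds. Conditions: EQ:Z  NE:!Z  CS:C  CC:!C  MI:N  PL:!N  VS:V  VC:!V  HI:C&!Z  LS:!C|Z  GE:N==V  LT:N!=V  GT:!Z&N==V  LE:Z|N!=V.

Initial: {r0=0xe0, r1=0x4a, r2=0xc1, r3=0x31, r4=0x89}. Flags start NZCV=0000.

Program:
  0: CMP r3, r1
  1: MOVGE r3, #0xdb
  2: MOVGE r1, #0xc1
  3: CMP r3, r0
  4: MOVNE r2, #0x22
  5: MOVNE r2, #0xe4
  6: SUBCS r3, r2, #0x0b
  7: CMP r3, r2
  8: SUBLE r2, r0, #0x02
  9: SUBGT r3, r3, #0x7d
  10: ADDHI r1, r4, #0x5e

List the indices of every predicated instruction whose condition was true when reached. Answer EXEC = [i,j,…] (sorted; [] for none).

[0] flags=1000 → (cmp)
[1] flags=1000 GE?F → skip
[2] flags=1000 GE?F → skip
[3] flags=0000 → (cmp)
[4] flags=0000 NE?T → r2=0x22
[5] flags=0000 NE?T → r2=0xe4
[6] flags=0000 CS?F → skip
[7] flags=0000 → (cmp)
[8] flags=0000 LE?F → skip
[9] flags=0000 GT?T → r3=0xb4
[10] flags=0000 HI?F → skip

EXEC = [4,5,9]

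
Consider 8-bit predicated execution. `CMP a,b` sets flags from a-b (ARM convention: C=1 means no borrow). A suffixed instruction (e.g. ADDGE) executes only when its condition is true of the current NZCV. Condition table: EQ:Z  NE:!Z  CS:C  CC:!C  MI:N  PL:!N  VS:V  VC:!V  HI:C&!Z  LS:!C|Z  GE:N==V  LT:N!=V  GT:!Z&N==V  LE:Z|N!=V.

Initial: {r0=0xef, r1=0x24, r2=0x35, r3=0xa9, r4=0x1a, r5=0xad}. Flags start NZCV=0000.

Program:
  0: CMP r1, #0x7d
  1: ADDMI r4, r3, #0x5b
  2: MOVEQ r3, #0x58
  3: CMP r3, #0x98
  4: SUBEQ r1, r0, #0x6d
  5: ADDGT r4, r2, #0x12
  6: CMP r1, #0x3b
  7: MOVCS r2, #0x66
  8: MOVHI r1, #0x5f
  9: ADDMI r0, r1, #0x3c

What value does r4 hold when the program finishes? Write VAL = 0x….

VAL = 0x47

0: ✓ CMP  NZCV=1000
1: ✓ ADDMI  r4←0x04
2: · MOVEQ
3: ✓ CMP  NZCV=0010
4: · SUBEQ
5: ✓ ADDGT  r4←0x47
6: ✓ CMP  NZCV=1000
7: · MOVCS
8: · MOVHI
9: ✓ ADDMI  r0←0x60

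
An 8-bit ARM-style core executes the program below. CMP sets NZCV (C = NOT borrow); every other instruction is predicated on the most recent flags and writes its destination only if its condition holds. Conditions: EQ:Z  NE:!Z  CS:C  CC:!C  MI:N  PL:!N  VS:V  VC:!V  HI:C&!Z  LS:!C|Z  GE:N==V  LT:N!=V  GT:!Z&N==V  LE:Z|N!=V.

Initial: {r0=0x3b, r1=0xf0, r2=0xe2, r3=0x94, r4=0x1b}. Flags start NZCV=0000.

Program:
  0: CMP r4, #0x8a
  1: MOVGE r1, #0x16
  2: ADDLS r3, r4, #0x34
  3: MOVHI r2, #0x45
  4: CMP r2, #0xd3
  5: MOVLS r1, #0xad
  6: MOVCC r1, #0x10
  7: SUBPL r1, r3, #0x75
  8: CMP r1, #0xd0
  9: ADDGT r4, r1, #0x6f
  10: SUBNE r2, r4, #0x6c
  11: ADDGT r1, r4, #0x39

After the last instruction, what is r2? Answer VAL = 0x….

VAL = 0xdd

[0] flags=1001 → (cmp)
[1] flags=1001 GE?T → r1=0x16
[2] flags=1001 LS?T → r3=0x4f
[3] flags=1001 HI?F → skip
[4] flags=0010 → (cmp)
[5] flags=0010 LS?F → skip
[6] flags=0010 CC?F → skip
[7] flags=0010 PL?T → r1=0xda
[8] flags=0010 → (cmp)
[9] flags=0010 GT?T → r4=0x49
[10] flags=0010 NE?T → r2=0xdd
[11] flags=0010 GT?T → r1=0x82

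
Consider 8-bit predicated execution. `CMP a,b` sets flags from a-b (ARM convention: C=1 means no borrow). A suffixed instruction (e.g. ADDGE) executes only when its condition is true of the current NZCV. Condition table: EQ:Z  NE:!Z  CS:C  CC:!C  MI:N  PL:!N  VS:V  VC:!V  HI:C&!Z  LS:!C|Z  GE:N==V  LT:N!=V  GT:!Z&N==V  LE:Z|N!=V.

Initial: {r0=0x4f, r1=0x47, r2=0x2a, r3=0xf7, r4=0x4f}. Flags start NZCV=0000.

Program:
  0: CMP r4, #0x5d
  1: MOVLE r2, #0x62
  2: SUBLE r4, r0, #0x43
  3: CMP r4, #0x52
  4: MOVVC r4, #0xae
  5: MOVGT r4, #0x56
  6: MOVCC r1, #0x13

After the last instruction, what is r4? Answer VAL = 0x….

0: ✓ CMP  NZCV=1000
1: ✓ MOVLE  r2←0x62
2: ✓ SUBLE  r4←0x0c
3: ✓ CMP  NZCV=1000
4: ✓ MOVVC  r4←0xae
5: · MOVGT
6: ✓ MOVCC  r1←0x13

VAL = 0xae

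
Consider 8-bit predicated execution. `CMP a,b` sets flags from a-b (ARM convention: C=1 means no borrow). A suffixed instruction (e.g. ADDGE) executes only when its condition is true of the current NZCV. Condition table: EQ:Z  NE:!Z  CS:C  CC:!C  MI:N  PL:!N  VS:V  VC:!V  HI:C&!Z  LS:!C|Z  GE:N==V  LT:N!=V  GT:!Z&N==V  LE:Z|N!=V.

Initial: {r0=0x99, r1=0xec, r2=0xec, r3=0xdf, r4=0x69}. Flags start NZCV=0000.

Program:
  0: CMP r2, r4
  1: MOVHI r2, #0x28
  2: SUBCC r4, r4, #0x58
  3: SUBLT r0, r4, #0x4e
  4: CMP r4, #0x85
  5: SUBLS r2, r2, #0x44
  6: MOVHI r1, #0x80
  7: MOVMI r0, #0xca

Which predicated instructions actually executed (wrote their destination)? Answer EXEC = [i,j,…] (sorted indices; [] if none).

EXEC = [1,3,5,7]

0: ✓ CMP  NZCV=1010
1: ✓ MOVHI  r2←0x28
2: · SUBCC
3: ✓ SUBLT  r0←0x1b
4: ✓ CMP  NZCV=1001
5: ✓ SUBLS  r2←0xe4
6: · MOVHI
7: ✓ MOVMI  r0←0xca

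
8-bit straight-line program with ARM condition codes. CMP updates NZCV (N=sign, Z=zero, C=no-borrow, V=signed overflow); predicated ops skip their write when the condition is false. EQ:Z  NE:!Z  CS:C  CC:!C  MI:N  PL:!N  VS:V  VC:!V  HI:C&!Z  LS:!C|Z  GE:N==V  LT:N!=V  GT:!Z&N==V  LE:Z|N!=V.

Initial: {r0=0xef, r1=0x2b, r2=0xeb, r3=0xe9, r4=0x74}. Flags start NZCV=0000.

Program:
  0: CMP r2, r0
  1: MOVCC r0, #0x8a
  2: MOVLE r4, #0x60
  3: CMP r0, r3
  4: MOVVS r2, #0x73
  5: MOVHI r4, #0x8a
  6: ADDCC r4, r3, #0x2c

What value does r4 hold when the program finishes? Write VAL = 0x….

0: ✓ CMP  NZCV=1000
1: ✓ MOVCC  r0←0x8a
2: ✓ MOVLE  r4←0x60
3: ✓ CMP  NZCV=1000
4: · MOVVS
5: · MOVHI
6: ✓ ADDCC  r4←0x15

VAL = 0x15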